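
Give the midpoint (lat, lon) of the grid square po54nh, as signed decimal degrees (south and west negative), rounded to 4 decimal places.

Field P=15, O=14: +15·20° lon, +14·10° lat → SW at lon 120°, lat 50°.
Square 5, 4: +5·2° lon, +4·1° lat → SW at lon 130°, lat 54°.
Subsquare n=13, h=7: +13·0.0833333° lon, +7·0.0416667° lat → SW at lon 131.083°, lat 54.2917°.
Cell spans 0.0833333° lon × 0.0416667° lat. Centre is SW corner plus half of each.
latitude 54.3125, longitude 131.1250.

54.3125, 131.1250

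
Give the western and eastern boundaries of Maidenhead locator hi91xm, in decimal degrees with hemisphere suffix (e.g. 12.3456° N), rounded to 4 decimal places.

20.0833° W, 20.0000° W

Field H=7, I=8: +7·20° lon, +8·10° lat → SW at lon -40°, lat -10°.
Square 9, 1: +9·2° lon, +1·1° lat → SW at lon -22°, lat -9°.
Subsquare x=23, m=12: +23·0.0833333° lon, +12·0.0416667° lat → SW at lon -20.0833°, lat -8.5°.
Cell spans 0.0833333° lon × 0.0416667° lat.
west 20.0833° W, east 20.0000° W.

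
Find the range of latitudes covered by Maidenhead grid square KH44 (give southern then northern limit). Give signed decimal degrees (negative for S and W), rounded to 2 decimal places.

-16.00, -15.00

Field K=10, H=7: +10·20° lon, +7·10° lat → SW at lon 20°, lat -20°.
Square 4, 4: +4·2° lon, +4·1° lat → SW at lon 28°, lat -16°.
Cell spans 2° lon × 1° lat.
south -16.00, north -15.00.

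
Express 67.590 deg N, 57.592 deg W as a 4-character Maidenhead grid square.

GP17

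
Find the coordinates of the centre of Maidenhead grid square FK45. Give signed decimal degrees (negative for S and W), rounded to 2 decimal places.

Field F=5, K=10: +5·20° lon, +10·10° lat → SW at lon -80°, lat 10°.
Square 4, 5: +4·2° lon, +5·1° lat → SW at lon -72°, lat 15°.
Cell spans 2° lon × 1° lat. Centre is SW corner plus half of each.
latitude 15.50, longitude -71.00.

15.50, -71.00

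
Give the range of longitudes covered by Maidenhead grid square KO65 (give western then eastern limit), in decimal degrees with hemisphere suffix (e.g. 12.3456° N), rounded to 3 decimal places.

Field K=10, O=14: +10·20° lon, +14·10° lat → SW at lon 20°, lat 50°.
Square 6, 5: +6·2° lon, +5·1° lat → SW at lon 32°, lat 55°.
Cell spans 2° lon × 1° lat.
west 32.000° E, east 34.000° E.

32.000° E, 34.000° E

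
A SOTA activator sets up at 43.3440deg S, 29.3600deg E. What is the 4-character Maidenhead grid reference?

KE46

Add 180° to longitude and 90° to latitude: 209.36, 46.66.
Field: lon ⌊209.36/20⌋ = 10 → K; lat ⌊46.66/10⌋ = 4 → E.
Square: lon ⌊9.36/2⌋ = 4; lat ⌊6.66/1⌋ = 6.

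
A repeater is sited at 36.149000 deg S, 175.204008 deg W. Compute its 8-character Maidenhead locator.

AF23ju54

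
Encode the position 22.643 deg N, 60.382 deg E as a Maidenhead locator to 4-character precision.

ML02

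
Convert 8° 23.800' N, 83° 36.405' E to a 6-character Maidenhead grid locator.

Shift to the Maidenhead origin (180°W, 90°S): lon 263.6068, lat 98.3967.
Field: lon ⌊263.6068/20⌋ = 13 → N; lat ⌊98.3967/10⌋ = 9 → J.
Square: lon ⌊3.6068/2⌋ = 1; lat ⌊8.3967/1⌋ = 8.
Subsquare: lon ⌊1.6068/0.0833333⌋ = 19 → t; lat ⌊0.3967/0.0416667⌋ = 9 → j.

NJ18tj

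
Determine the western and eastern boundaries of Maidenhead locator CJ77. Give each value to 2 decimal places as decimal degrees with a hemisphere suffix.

126.00° W, 124.00° W

Field C=2, J=9: +2·20° lon, +9·10° lat → SW at lon -140°, lat 0°.
Square 7, 7: +7·2° lon, +7·1° lat → SW at lon -126°, lat 7°.
Cell spans 2° lon × 1° lat.
west 126.00° W, east 124.00° W.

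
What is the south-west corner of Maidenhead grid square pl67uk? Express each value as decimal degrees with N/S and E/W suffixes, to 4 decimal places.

27.4167° N, 133.6667° E

Field P=15, L=11: +15·20° lon, +11·10° lat → SW at lon 120°, lat 20°.
Square 6, 7: +6·2° lon, +7·1° lat → SW at lon 132°, lat 27°.
Subsquare u=20, k=10: +20·0.0833333° lon, +10·0.0416667° lat → SW at lon 133.667°, lat 27.4167°.
latitude 27.4167° N, longitude 133.6667° E.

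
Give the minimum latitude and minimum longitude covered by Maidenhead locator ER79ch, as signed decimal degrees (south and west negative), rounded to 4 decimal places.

Field E=4, R=17: +4·20° lon, +17·10° lat → SW at lon -100°, lat 80°.
Square 7, 9: +7·2° lon, +9·1° lat → SW at lon -86°, lat 89°.
Subsquare c=2, h=7: +2·0.0833333° lon, +7·0.0416667° lat → SW at lon -85.8333°, lat 89.2917°.
latitude 89.2917, longitude -85.8333.

89.2917, -85.8333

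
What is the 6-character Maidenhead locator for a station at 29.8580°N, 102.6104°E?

OL19hu

Offset from 180°W / 90°S: lon 282.6104°, lat 119.8580°.
Field: lon ⌊282.6104/20⌋ = 14 → O; lat ⌊119.8580/10⌋ = 11 → L.
Square: lon ⌊2.6104/2⌋ = 1; lat ⌊9.8580/1⌋ = 9.
Subsquare: lon ⌊0.6104/0.0833333⌋ = 7 → h; lat ⌊0.8580/0.0416667⌋ = 20 → u.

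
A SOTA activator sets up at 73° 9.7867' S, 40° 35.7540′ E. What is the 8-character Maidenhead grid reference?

LB06hu10

Offset from 180°W / 90°S: lon 220.59590°, lat 16.83689°.
Field (20°×10°, letters A–R): lon ⌊220.59590/20⌋ = 11 → L; lat ⌊16.83689/10⌋ = 1 → B.
Square (2°×1°, digits 0–9): lon ⌊0.59590/2⌋ = 0; lat ⌊6.83689/1⌋ = 6.
Subsquare (5′×2.5′, letters a–x): lon ⌊0.59590/0.0833333⌋ = 7 → h; lat ⌊0.83689/0.0416667⌋ = 20 → u.
Extended square (30″×15″, digits 0–9): lon ⌊0.01257/0.00833333⌋ = 1; lat ⌊0.00356/0.00416667⌋ = 0.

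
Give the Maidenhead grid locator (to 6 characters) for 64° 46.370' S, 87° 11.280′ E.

Add 180° to longitude and 90° to latitude: 267.1880, 25.2272.
Field: lon ⌊267.1880/20⌋ = 13 → N; lat ⌊25.2272/10⌋ = 2 → C.
Square: lon ⌊7.1880/2⌋ = 3; lat ⌊5.2272/1⌋ = 5.
Subsquare: lon ⌊1.1880/0.0833333⌋ = 14 → o; lat ⌊0.2272/0.0416667⌋ = 5 → f.

NC35of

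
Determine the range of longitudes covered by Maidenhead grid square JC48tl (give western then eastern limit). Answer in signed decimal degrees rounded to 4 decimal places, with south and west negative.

9.5833, 9.6667

Field J=9, C=2: +9·20° lon, +2·10° lat → SW at lon 0°, lat -70°.
Square 4, 8: +4·2° lon, +8·1° lat → SW at lon 8°, lat -62°.
Subsquare t=19, l=11: +19·0.0833333° lon, +11·0.0416667° lat → SW at lon 9.58333°, lat -61.5417°.
Cell spans 0.0833333° lon × 0.0416667° lat.
west 9.5833, east 9.6667.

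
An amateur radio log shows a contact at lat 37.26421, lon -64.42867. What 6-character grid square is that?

Add 180° to longitude and 90° to latitude: 115.5713, 127.2642.
Field: 115.5713/20 → 5 → F, 127.2642/10 → 12 → M; chars FM.
Square: 15.5713/2 → 7, 7.2642/1 → 7; chars 77.
Subsquare: 1.5713/0.0833333 → 18 → s, 0.2642/0.0416667 → 6 → g; chars sg.

FM77sg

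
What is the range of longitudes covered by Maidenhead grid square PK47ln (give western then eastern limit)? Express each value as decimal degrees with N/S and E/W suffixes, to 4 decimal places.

128.9167° E, 129.0000° E

Field P=15, K=10: +15·20° lon, +10·10° lat → SW at lon 120°, lat 10°.
Square 4, 7: +4·2° lon, +7·1° lat → SW at lon 128°, lat 17°.
Subsquare l=11, n=13: +11·0.0833333° lon, +13·0.0416667° lat → SW at lon 128.917°, lat 17.5417°.
Cell spans 0.0833333° lon × 0.0416667° lat.
west 128.9167° E, east 129.0000° E.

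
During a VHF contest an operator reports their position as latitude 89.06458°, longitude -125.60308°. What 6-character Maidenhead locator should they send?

Shift to the Maidenhead origin (180°W, 90°S): lon 54.3969, lat 179.0646.
Field (20°×10°, letters A–R): lon ⌊54.3969/20⌋ = 2 → C; lat ⌊179.0646/10⌋ = 17 → R.
Square (2°×1°, digits 0–9): lon ⌊14.3969/2⌋ = 7; lat ⌊9.0646/1⌋ = 9.
Subsquare (5′×2.5′, letters a–x): lon ⌊0.3969/0.0833333⌋ = 4 → e; lat ⌊0.0646/0.0416667⌋ = 1 → b.

CR79eb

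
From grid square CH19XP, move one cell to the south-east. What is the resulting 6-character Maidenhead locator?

CH29ao

Longitude subsquare x = 23; +1 → 24, wraps to 0 = a, carry into square.
Longitude square 1; +1 → 2.
Latitude subsquare p = 15; −1 → 14 = o.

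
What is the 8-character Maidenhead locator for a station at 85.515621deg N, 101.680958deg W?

DR95dm83

Add 180° to longitude and 90° to latitude: 78.31904, 175.51562.
Field: lon ⌊78.31904/20⌋ = 3 → D; lat ⌊175.51562/10⌋ = 17 → R.
Square: lon ⌊18.31904/2⌋ = 9; lat ⌊5.51562/1⌋ = 5.
Subsquare: lon ⌊0.31904/0.0833333⌋ = 3 → d; lat ⌊0.51562/0.0416667⌋ = 12 → m.
Extended square: lon ⌊0.06904/0.00833333⌋ = 8; lat ⌊0.01562/0.00416667⌋ = 3.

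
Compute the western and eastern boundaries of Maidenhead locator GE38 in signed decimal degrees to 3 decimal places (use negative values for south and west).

-54.000, -52.000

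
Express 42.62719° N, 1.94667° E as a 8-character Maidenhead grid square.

JN02xp30

Offset from 180°W / 90°S: lon 181.94667°, lat 132.62719°.
Field: lon ⌊181.94667/20⌋ = 9 → J; lat ⌊132.62719/10⌋ = 13 → N.
Square: lon ⌊1.94667/2⌋ = 0; lat ⌊2.62719/1⌋ = 2.
Subsquare: lon ⌊1.94667/0.0833333⌋ = 23 → x; lat ⌊0.62719/0.0416667⌋ = 15 → p.
Extended square: lon ⌊0.03000/0.00833333⌋ = 3; lat ⌊0.00219/0.00416667⌋ = 0.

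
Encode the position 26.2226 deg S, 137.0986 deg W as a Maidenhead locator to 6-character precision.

CG13ks

Shift to the Maidenhead origin (180°W, 90°S): lon 42.9014, lat 63.7774.
Field: lon ⌊42.9014/20⌋ = 2 → C; lat ⌊63.7774/10⌋ = 6 → G.
Square: lon ⌊2.9014/2⌋ = 1; lat ⌊3.7774/1⌋ = 3.
Subsquare: lon ⌊0.9014/0.0833333⌋ = 10 → k; lat ⌊0.7774/0.0416667⌋ = 18 → s.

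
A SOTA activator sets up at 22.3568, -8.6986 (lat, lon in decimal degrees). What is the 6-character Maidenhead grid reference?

Offset from 180°W / 90°S: lon 171.3014°, lat 112.3568°.
Field (20°×10°, letters A–R): lon ⌊171.3014/20⌋ = 8 → I; lat ⌊112.3568/10⌋ = 11 → L.
Square (2°×1°, digits 0–9): lon ⌊11.3014/2⌋ = 5; lat ⌊2.3568/1⌋ = 2.
Subsquare (5′×2.5′, letters a–x): lon ⌊1.3014/0.0833333⌋ = 15 → p; lat ⌊0.3568/0.0416667⌋ = 8 → i.

IL52pi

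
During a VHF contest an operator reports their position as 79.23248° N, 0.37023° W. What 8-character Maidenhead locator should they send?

IQ99tf55

Offset from 180°W / 90°S: lon 179.62977°, lat 169.23248°.
Field: lon ⌊179.62977/20⌋ = 8 → I; lat ⌊169.23248/10⌋ = 16 → Q.
Square: lon ⌊19.62977/2⌋ = 9; lat ⌊9.23248/1⌋ = 9.
Subsquare: lon ⌊1.62977/0.0833333⌋ = 19 → t; lat ⌊0.23248/0.0416667⌋ = 5 → f.
Extended square: lon ⌊0.04644/0.00833333⌋ = 5; lat ⌊0.02415/0.00416667⌋ = 5.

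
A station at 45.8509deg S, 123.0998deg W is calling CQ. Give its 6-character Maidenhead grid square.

CE84kd

Shift to the Maidenhead origin (180°W, 90°S): lon 56.9002, lat 44.1491.
Field: 56.9002/20 → 2 → C, 44.1491/10 → 4 → E; chars CE.
Square: 16.9002/2 → 8, 4.1491/1 → 4; chars 84.
Subsquare: 0.9002/0.0833333 → 10 → k, 0.1491/0.0416667 → 3 → d; chars kd.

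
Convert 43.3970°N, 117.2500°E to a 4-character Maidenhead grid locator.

ON83

Shift to the Maidenhead origin (180°W, 90°S): lon 297.25, lat 133.40.
Field: 297.25/20 → 14 → O, 133.40/10 → 13 → N; chars ON.
Square: 17.25/2 → 8, 3.40/1 → 3; chars 83.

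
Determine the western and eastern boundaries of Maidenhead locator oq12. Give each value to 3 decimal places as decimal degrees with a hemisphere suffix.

Field O=14, Q=16: +14·20° lon, +16·10° lat → SW at lon 100°, lat 70°.
Square 1, 2: +1·2° lon, +2·1° lat → SW at lon 102°, lat 72°.
Cell spans 2° lon × 1° lat.
west 102.000° E, east 104.000° E.

102.000° E, 104.000° E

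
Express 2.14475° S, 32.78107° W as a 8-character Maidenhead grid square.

HI37ou65

Shift to the Maidenhead origin (180°W, 90°S): lon 147.21893, lat 87.85525.
Field (20°×10°, letters A–R): 147.21893/20 → 7 → H, 87.85525/10 → 8 → I; chars HI.
Square (2°×1°, digits 0–9): 7.21893/2 → 3, 7.85525/1 → 7; chars 37.
Subsquare (5′×2.5′, letters a–x): 1.21893/0.0833333 → 14 → o, 0.85525/0.0416667 → 20 → u; chars ou.
Extended square (30″×15″, digits 0–9): 0.05226/0.00833333 → 6, 0.02192/0.00416667 → 5; chars 65.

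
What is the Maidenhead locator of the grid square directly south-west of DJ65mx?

Longitude subsquare m = 12; −1 → 11 = l.
Latitude subsquare x = 23; −1 → 22 = w.

DJ65lw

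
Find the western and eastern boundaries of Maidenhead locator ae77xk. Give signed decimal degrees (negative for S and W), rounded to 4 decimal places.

Field A=0, E=4: +0·20° lon, +4·10° lat → SW at lon -180°, lat -50°.
Square 7, 7: +7·2° lon, +7·1° lat → SW at lon -166°, lat -43°.
Subsquare x=23, k=10: +23·0.0833333° lon, +10·0.0416667° lat → SW at lon -164.083°, lat -42.5833°.
Cell spans 0.0833333° lon × 0.0416667° lat.
west -164.0833, east -164.0000.

-164.0833, -164.0000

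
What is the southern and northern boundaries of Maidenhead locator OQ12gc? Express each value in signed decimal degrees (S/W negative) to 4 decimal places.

72.0833, 72.1250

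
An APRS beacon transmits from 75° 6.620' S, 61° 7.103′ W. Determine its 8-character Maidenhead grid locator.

FB94kv53

Shift to the Maidenhead origin (180°W, 90°S): lon 118.88162, lat 14.88967.
Field: lon ⌊118.88162/20⌋ = 5 → F; lat ⌊14.88967/10⌋ = 1 → B.
Square: lon ⌊18.88162/2⌋ = 9; lat ⌊4.88967/1⌋ = 4.
Subsquare: lon ⌊0.88162/0.0833333⌋ = 10 → k; lat ⌊0.88967/0.0416667⌋ = 21 → v.
Extended square: lon ⌊0.04828/0.00833333⌋ = 5; lat ⌊0.01467/0.00416667⌋ = 3.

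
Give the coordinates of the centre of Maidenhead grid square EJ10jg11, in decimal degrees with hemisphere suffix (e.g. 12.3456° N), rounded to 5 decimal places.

0.25625° N, 97.23750° W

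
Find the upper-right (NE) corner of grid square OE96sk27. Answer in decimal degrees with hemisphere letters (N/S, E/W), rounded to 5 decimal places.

43.55000° S, 119.52500° E

Field O=14, E=4: +14·20° lon, +4·10° lat → SW at lon 100°, lat -50°.
Square 9, 6: +9·2° lon, +6·1° lat → SW at lon 118°, lat -44°.
Subsquare s=18, k=10: +18·0.0833333° lon, +10·0.0416667° lat → SW at lon 119.5°, lat -43.5833°.
Extended square 2, 7: +2·0.00833333° lon, +7·0.00416667° lat → SW at lon 119.517°, lat -43.5542°.
Cell spans 0.00833333° lon × 0.00416667° lat. NE corner is SW corner plus one full cell.
latitude 43.55000° S, longitude 119.52500° E.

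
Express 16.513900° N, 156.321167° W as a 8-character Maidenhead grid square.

Offset from 180°W / 90°S: lon 23.67883°, lat 106.51390°.
Field: 23.67883/20 → 1 → B, 106.51390/10 → 10 → K; chars BK.
Square: 3.67883/2 → 1, 6.51390/1 → 6; chars 16.
Subsquare: 1.67883/0.0833333 → 20 → u, 0.51390/0.0416667 → 12 → m; chars um.
Extended square: 0.01217/0.00833333 → 1, 0.01390/0.00416667 → 3; chars 13.

BK16um13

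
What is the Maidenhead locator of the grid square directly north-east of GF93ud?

Longitude subsquare u = 20; +1 → 21 = v.
Latitude subsquare d = 3; +1 → 4 = e.

GF93ve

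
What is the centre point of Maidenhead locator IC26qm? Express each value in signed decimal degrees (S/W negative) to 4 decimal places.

Field I=8, C=2: +8·20° lon, +2·10° lat → SW at lon -20°, lat -70°.
Square 2, 6: +2·2° lon, +6·1° lat → SW at lon -16°, lat -64°.
Subsquare q=16, m=12: +16·0.0833333° lon, +12·0.0416667° lat → SW at lon -14.6667°, lat -63.5°.
Cell spans 0.0833333° lon × 0.0416667° lat. Centre is SW corner plus half of each.
latitude -63.4792, longitude -14.6250.

-63.4792, -14.6250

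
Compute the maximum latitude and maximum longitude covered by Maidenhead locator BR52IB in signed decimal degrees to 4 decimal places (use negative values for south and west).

82.0833, -149.2500

Field B=1, R=17: +1·20° lon, +17·10° lat → SW at lon -160°, lat 80°.
Square 5, 2: +5·2° lon, +2·1° lat → SW at lon -150°, lat 82°.
Subsquare i=8, b=1: +8·0.0833333° lon, +1·0.0416667° lat → SW at lon -149.333°, lat 82.0417°.
Cell spans 0.0833333° lon × 0.0416667° lat. NE corner is SW corner plus one full cell.
latitude 82.0833, longitude -149.2500.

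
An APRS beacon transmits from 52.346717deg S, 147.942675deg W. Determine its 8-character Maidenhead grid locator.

BD67ap66

Add 180° to longitude and 90° to latitude: 32.05732, 37.65328.
Field (20°×10°, letters A–R): 32.05732/20 → 1 → B, 37.65328/10 → 3 → D; chars BD.
Square (2°×1°, digits 0–9): 12.05732/2 → 6, 7.65328/1 → 7; chars 67.
Subsquare (5′×2.5′, letters a–x): 0.05732/0.0833333 → 0 → a, 0.65328/0.0416667 → 15 → p; chars ap.
Extended square (30″×15″, digits 0–9): 0.05732/0.00833333 → 6, 0.02828/0.00416667 → 6; chars 66.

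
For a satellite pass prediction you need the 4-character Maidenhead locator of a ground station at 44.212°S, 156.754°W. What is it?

BE15

Add 180° to longitude and 90° to latitude: 23.25, 45.79.
Field: 23.25/20 → 1 → B, 45.79/10 → 4 → E; chars BE.
Square: 3.25/2 → 1, 5.79/1 → 5; chars 15.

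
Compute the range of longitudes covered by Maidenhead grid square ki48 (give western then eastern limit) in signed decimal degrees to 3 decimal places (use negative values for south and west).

28.000, 30.000

Field K=10, I=8: +10·20° lon, +8·10° lat → SW at lon 20°, lat -10°.
Square 4, 8: +4·2° lon, +8·1° lat → SW at lon 28°, lat -2°.
Cell spans 2° lon × 1° lat.
west 28.000, east 30.000.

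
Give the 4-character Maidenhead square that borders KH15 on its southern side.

Latitude square 5; −1 → 4.
The longitude characters are unchanged.

KH14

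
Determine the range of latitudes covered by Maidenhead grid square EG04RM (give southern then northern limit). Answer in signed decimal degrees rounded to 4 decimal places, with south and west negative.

Field E=4, G=6: +4·20° lon, +6·10° lat → SW at lon -100°, lat -30°.
Square 0, 4: +0·2° lon, +4·1° lat → SW at lon -100°, lat -26°.
Subsquare r=17, m=12: +17·0.0833333° lon, +12·0.0416667° lat → SW at lon -98.5833°, lat -25.5°.
Cell spans 0.0833333° lon × 0.0416667° lat.
south -25.5000, north -25.4583.

-25.5000, -25.4583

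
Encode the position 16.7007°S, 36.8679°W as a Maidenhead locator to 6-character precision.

HH13nh

Shift to the Maidenhead origin (180°W, 90°S): lon 143.1321, lat 73.2993.
Field (20°×10°, letters A–R): 143.1321/20 → 7 → H, 73.2993/10 → 7 → H; chars HH.
Square (2°×1°, digits 0–9): 3.1321/2 → 1, 3.2993/1 → 3; chars 13.
Subsquare (5′×2.5′, letters a–x): 1.1321/0.0833333 → 13 → n, 0.2993/0.0416667 → 7 → h; chars nh.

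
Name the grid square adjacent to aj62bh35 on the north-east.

AJ62bh46

Longitude extended square 3; +1 → 4.
Latitude extended square 5; +1 → 6.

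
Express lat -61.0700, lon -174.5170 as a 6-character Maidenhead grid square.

AC28rw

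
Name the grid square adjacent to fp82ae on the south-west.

FP72xd

Longitude subsquare a = 0; −1 → -1, wraps to 23 = x, carry into square.
Longitude square 8; −1 → 7.
Latitude subsquare e = 4; −1 → 3 = d.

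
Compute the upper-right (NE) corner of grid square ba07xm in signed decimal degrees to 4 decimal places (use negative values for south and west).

-82.4583, -158.0000

Field B=1, A=0: +1·20° lon, +0·10° lat → SW at lon -160°, lat -90°.
Square 0, 7: +0·2° lon, +7·1° lat → SW at lon -160°, lat -83°.
Subsquare x=23, m=12: +23·0.0833333° lon, +12·0.0416667° lat → SW at lon -158.083°, lat -82.5°.
Cell spans 0.0833333° lon × 0.0416667° lat. NE corner is SW corner plus one full cell.
latitude -82.4583, longitude -158.0000.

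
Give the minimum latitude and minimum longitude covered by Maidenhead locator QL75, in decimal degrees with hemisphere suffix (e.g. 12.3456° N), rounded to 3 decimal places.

Field Q=16, L=11: +16·20° lon, +11·10° lat → SW at lon 140°, lat 20°.
Square 7, 5: +7·2° lon, +5·1° lat → SW at lon 154°, lat 25°.
latitude 25.000° N, longitude 154.000° E.

25.000° N, 154.000° E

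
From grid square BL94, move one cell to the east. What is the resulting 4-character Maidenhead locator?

CL04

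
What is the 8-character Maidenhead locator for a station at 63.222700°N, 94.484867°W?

Shift to the Maidenhead origin (180°W, 90°S): lon 85.51513, lat 153.22270.
Field: 85.51513/20 → 4 → E, 153.22270/10 → 15 → P; chars EP.
Square: 5.51513/2 → 2, 3.22270/1 → 3; chars 23.
Subsquare: 1.51513/0.0833333 → 18 → s, 0.22270/0.0416667 → 5 → f; chars sf.
Extended square: 0.01513/0.00833333 → 1, 0.01437/0.00416667 → 3; chars 13.

EP23sf13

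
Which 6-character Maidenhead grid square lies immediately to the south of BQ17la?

BQ16lx

Latitude subsquare a = 0; −1 → -1, wraps to 23 = x, carry into square.
Latitude square 7; −1 → 6.
The longitude characters are unchanged.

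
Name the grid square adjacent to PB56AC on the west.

Longitude subsquare a = 0; −1 → -1, wraps to 23 = x, carry into square.
Longitude square 5; −1 → 4.
The latitude characters are unchanged.

PB46xc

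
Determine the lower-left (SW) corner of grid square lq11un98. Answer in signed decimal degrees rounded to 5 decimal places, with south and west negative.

71.57500, 43.74167

Field L=11, Q=16: +11·20° lon, +16·10° lat → SW at lon 40°, lat 70°.
Square 1, 1: +1·2° lon, +1·1° lat → SW at lon 42°, lat 71°.
Subsquare u=20, n=13: +20·0.0833333° lon, +13·0.0416667° lat → SW at lon 43.6667°, lat 71.5417°.
Extended square 9, 8: +9·0.00833333° lon, +8·0.00416667° lat → SW at lon 43.7417°, lat 71.575°.
latitude 71.57500, longitude 43.74167.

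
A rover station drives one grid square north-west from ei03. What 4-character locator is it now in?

DI94

Longitude square 0; −1 → -1, wraps to 9, carry into field.
Longitude field E = 4; −1 → 3 = D.
Latitude square 3; +1 → 4.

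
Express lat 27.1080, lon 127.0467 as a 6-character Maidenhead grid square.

PL37mc

Offset from 180°W / 90°S: lon 307.0467°, lat 117.1080°.
Field: lon ⌊307.0467/20⌋ = 15 → P; lat ⌊117.1080/10⌋ = 11 → L.
Square: lon ⌊7.0467/2⌋ = 3; lat ⌊7.1080/1⌋ = 7.
Subsquare: lon ⌊1.0467/0.0833333⌋ = 12 → m; lat ⌊0.1080/0.0416667⌋ = 2 → c.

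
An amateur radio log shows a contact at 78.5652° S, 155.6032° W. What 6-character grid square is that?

Shift to the Maidenhead origin (180°W, 90°S): lon 24.3968, lat 11.4348.
Field: 24.3968/20 → 1 → B, 11.4348/10 → 1 → B; chars BB.
Square: 4.3968/2 → 2, 1.4348/1 → 1; chars 21.
Subsquare: 0.3968/0.0833333 → 4 → e, 0.4348/0.0416667 → 10 → k; chars ek.

BB21ek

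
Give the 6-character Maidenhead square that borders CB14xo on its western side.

Longitude subsquare x = 23; −1 → 22 = w.
The latitude characters are unchanged.

CB14wo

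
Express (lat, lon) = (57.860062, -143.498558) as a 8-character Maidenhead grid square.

BO87gu06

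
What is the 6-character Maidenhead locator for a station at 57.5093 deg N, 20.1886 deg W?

HO97vm

Add 180° to longitude and 90° to latitude: 159.8114, 147.5093.
Field: 159.8114/20 → 7 → H, 147.5093/10 → 14 → O; chars HO.
Square: 19.8114/2 → 9, 7.5093/1 → 7; chars 97.
Subsquare: 1.8114/0.0833333 → 21 → v, 0.5093/0.0416667 → 12 → m; chars vm.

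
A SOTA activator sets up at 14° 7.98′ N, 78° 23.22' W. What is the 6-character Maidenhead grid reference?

FK04td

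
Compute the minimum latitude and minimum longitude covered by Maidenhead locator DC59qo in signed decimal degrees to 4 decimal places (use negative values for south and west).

Field D=3, C=2: +3·20° lon, +2·10° lat → SW at lon -120°, lat -70°.
Square 5, 9: +5·2° lon, +9·1° lat → SW at lon -110°, lat -61°.
Subsquare q=16, o=14: +16·0.0833333° lon, +14·0.0416667° lat → SW at lon -108.667°, lat -60.4167°.
latitude -60.4167, longitude -108.6667.

-60.4167, -108.6667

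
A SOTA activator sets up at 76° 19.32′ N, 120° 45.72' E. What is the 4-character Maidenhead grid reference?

PQ06

Offset from 180°W / 90°S: lon 300.76°, lat 166.32°.
Field: 300.76/20 → 15 → P, 166.32/10 → 16 → Q; chars PQ.
Square: 0.76/2 → 0, 6.32/1 → 6; chars 06.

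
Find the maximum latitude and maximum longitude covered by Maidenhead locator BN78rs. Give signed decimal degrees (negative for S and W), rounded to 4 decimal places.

48.7917, -144.5000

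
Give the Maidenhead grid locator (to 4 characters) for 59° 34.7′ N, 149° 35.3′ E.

QO49

Add 180° to longitude and 90° to latitude: 329.59, 149.58.
Field: 329.59/20 → 16 → Q, 149.58/10 → 14 → O; chars QO.
Square: 9.59/2 → 4, 9.58/1 → 9; chars 49.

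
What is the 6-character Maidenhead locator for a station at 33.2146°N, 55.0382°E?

LM73mf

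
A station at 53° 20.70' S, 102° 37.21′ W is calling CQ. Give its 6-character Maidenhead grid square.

Shift to the Maidenhead origin (180°W, 90°S): lon 77.3798, lat 36.6550.
Field (20°×10°, letters A–R): 77.3798/20 → 3 → D, 36.6550/10 → 3 → D; chars DD.
Square (2°×1°, digits 0–9): 17.3798/2 → 8, 6.6550/1 → 6; chars 86.
Subsquare (5′×2.5′, letters a–x): 1.3798/0.0833333 → 16 → q, 0.6550/0.0416667 → 15 → p; chars qp.

DD86qp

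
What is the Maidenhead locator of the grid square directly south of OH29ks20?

OH29kr29

Latitude extended square 0; −1 → -1, wraps to 9, carry into subsquare.
Latitude subsquare s = 18; −1 → 17 = r.
The longitude characters are unchanged.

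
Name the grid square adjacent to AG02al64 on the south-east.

Longitude extended square 6; +1 → 7.
Latitude extended square 4; −1 → 3.

AG02al73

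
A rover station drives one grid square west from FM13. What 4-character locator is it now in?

Longitude square 1; −1 → 0.
The latitude characters are unchanged.

FM03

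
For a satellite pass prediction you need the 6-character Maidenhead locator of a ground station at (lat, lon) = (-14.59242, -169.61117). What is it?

Offset from 180°W / 90°S: lon 10.3888°, lat 75.4076°.
Field (20°×10°, letters A–R): lon ⌊10.3888/20⌋ = 0 → A; lat ⌊75.4076/10⌋ = 7 → H.
Square (2°×1°, digits 0–9): lon ⌊10.3888/2⌋ = 5; lat ⌊5.4076/1⌋ = 5.
Subsquare (5′×2.5′, letters a–x): lon ⌊0.3888/0.0833333⌋ = 4 → e; lat ⌊0.4076/0.0416667⌋ = 9 → j.

AH55ej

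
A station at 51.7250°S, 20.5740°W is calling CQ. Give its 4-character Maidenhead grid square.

Add 180° to longitude and 90° to latitude: 159.43, 38.27.
Field: lon ⌊159.43/20⌋ = 7 → H; lat ⌊38.27/10⌋ = 3 → D.
Square: lon ⌊19.43/2⌋ = 9; lat ⌊8.27/1⌋ = 8.

HD98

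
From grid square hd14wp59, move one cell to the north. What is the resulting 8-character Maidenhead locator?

Latitude extended square 9; +1 → 10, wraps to 0, carry into subsquare.
Latitude subsquare p = 15; +1 → 16 = q.
The longitude characters are unchanged.

HD14wq50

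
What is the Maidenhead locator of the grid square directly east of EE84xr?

Longitude subsquare x = 23; +1 → 24, wraps to 0 = a, carry into square.
Longitude square 8; +1 → 9.
The latitude characters are unchanged.

EE94ar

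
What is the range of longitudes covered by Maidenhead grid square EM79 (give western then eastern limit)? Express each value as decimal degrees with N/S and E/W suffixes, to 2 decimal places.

Field E=4, M=12: +4·20° lon, +12·10° lat → SW at lon -100°, lat 30°.
Square 7, 9: +7·2° lon, +9·1° lat → SW at lon -86°, lat 39°.
Cell spans 2° lon × 1° lat.
west 86.00° W, east 84.00° W.

86.00° W, 84.00° W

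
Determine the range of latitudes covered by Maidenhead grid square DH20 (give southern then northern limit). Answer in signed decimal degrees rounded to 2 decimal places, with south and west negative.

Field D=3, H=7: +3·20° lon, +7·10° lat → SW at lon -120°, lat -20°.
Square 2, 0: +2·2° lon, +0·1° lat → SW at lon -116°, lat -20°.
Cell spans 2° lon × 1° lat.
south -20.00, north -19.00.

-20.00, -19.00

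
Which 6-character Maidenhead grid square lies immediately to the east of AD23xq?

AD33aq

Longitude subsquare x = 23; +1 → 24, wraps to 0 = a, carry into square.
Longitude square 2; +1 → 3.
The latitude characters are unchanged.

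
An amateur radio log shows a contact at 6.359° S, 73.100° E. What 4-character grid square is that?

MI63

Add 180° to longitude and 90° to latitude: 253.10, 83.64.
Field: lon ⌊253.10/20⌋ = 12 → M; lat ⌊83.64/10⌋ = 8 → I.
Square: lon ⌊13.10/2⌋ = 6; lat ⌊3.64/1⌋ = 3.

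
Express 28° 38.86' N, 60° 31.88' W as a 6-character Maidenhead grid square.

FL98rp

Shift to the Maidenhead origin (180°W, 90°S): lon 119.4687, lat 118.6477.
Field (20°×10°, letters A–R): 119.4687/20 → 5 → F, 118.6477/10 → 11 → L; chars FL.
Square (2°×1°, digits 0–9): 19.4687/2 → 9, 8.6477/1 → 8; chars 98.
Subsquare (5′×2.5′, letters a–x): 1.4687/0.0833333 → 17 → r, 0.6477/0.0416667 → 15 → p; chars rp.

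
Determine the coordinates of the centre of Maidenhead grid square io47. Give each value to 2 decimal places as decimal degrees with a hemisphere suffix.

57.50° N, 11.00° W

Field I=8, O=14: +8·20° lon, +14·10° lat → SW at lon -20°, lat 50°.
Square 4, 7: +4·2° lon, +7·1° lat → SW at lon -12°, lat 57°.
Cell spans 2° lon × 1° lat. Centre is SW corner plus half of each.
latitude 57.50° N, longitude 11.00° W.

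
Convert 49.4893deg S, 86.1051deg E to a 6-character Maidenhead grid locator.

Offset from 180°W / 90°S: lon 266.1051°, lat 40.5107°.
Field: 266.1051/20 → 13 → N, 40.5107/10 → 4 → E; chars NE.
Square: 6.1051/2 → 3, 0.5107/1 → 0; chars 30.
Subsquare: 0.1051/0.0833333 → 1 → b, 0.5107/0.0416667 → 12 → m; chars bm.

NE30bm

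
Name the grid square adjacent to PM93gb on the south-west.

Longitude subsquare g = 6; −1 → 5 = f.
Latitude subsquare b = 1; −1 → 0 = a.

PM93fa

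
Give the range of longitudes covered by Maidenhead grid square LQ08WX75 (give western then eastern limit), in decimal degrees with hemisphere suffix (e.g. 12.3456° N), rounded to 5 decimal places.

41.89167° E, 41.90000° E

Field L=11, Q=16: +11·20° lon, +16·10° lat → SW at lon 40°, lat 70°.
Square 0, 8: +0·2° lon, +8·1° lat → SW at lon 40°, lat 78°.
Subsquare w=22, x=23: +22·0.0833333° lon, +23·0.0416667° lat → SW at lon 41.8333°, lat 78.9583°.
Extended square 7, 5: +7·0.00833333° lon, +5·0.00416667° lat → SW at lon 41.8917°, lat 78.9792°.
Cell spans 0.00833333° lon × 0.00416667° lat.
west 41.89167° E, east 41.90000° E.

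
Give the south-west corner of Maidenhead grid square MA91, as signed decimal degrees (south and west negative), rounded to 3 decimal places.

-89.000, 78.000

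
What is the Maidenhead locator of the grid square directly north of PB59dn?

PB59do

Latitude subsquare n = 13; +1 → 14 = o.
The longitude characters are unchanged.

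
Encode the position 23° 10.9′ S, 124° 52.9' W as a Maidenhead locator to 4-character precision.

CG76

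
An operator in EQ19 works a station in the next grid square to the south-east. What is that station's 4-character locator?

Longitude square 1; +1 → 2.
Latitude square 9; −1 → 8.

EQ28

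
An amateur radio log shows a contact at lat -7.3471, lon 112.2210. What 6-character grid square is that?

Offset from 180°W / 90°S: lon 292.2210°, lat 82.6529°.
Field: 292.2210/20 → 14 → O, 82.6529/10 → 8 → I; chars OI.
Square: 12.2210/2 → 6, 2.6529/1 → 2; chars 62.
Subsquare: 0.2210/0.0833333 → 2 → c, 0.6529/0.0416667 → 15 → p; chars cp.

OI62cp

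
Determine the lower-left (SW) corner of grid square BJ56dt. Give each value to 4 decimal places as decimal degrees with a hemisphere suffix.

6.7917° N, 149.7500° W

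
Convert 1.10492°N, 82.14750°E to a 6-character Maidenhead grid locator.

Offset from 180°W / 90°S: lon 262.1475°, lat 91.1049°.
Field: lon ⌊262.1475/20⌋ = 13 → N; lat ⌊91.1049/10⌋ = 9 → J.
Square: lon ⌊2.1475/2⌋ = 1; lat ⌊1.1049/1⌋ = 1.
Subsquare: lon ⌊0.1475/0.0833333⌋ = 1 → b; lat ⌊0.1049/0.0416667⌋ = 2 → c.

NJ11bc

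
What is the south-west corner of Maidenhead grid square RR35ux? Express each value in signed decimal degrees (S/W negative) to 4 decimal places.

85.9583, 167.6667

Field R=17, R=17: +17·20° lon, +17·10° lat → SW at lon 160°, lat 80°.
Square 3, 5: +3·2° lon, +5·1° lat → SW at lon 166°, lat 85°.
Subsquare u=20, x=23: +20·0.0833333° lon, +23·0.0416667° lat → SW at lon 167.667°, lat 85.9583°.
latitude 85.9583, longitude 167.6667.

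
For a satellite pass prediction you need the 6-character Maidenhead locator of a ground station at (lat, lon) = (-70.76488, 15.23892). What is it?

JB79of

Offset from 180°W / 90°S: lon 195.2389°, lat 19.2351°.
Field (20°×10°, letters A–R): lon ⌊195.2389/20⌋ = 9 → J; lat ⌊19.2351/10⌋ = 1 → B.
Square (2°×1°, digits 0–9): lon ⌊15.2389/2⌋ = 7; lat ⌊9.2351/1⌋ = 9.
Subsquare (5′×2.5′, letters a–x): lon ⌊1.2389/0.0833333⌋ = 14 → o; lat ⌊0.2351/0.0416667⌋ = 5 → f.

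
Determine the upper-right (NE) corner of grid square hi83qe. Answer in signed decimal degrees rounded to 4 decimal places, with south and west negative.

-6.7917, -22.5833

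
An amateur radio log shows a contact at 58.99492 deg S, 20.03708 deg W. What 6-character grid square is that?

HD91xa

Add 180° to longitude and 90° to latitude: 159.9629, 31.0051.
Field (20°×10°, letters A–R): 159.9629/20 → 7 → H, 31.0051/10 → 3 → D; chars HD.
Square (2°×1°, digits 0–9): 19.9629/2 → 9, 1.0051/1 → 1; chars 91.
Subsquare (5′×2.5′, letters a–x): 1.9629/0.0833333 → 23 → x, 0.0051/0.0416667 → 0 → a; chars xa.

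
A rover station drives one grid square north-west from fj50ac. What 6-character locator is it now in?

Longitude subsquare a = 0; −1 → -1, wraps to 23 = x, carry into square.
Longitude square 5; −1 → 4.
Latitude subsquare c = 2; +1 → 3 = d.

FJ40xd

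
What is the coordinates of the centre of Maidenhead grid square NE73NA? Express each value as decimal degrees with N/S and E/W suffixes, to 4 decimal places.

46.9792° S, 95.1250° E

Field N=13, E=4: +13·20° lon, +4·10° lat → SW at lon 80°, lat -50°.
Square 7, 3: +7·2° lon, +3·1° lat → SW at lon 94°, lat -47°.
Subsquare n=13, a=0: +13·0.0833333° lon, +0·0.0416667° lat → SW at lon 95.0833°, lat -47°.
Cell spans 0.0833333° lon × 0.0416667° lat. Centre is SW corner plus half of each.
latitude 46.9792° S, longitude 95.1250° E.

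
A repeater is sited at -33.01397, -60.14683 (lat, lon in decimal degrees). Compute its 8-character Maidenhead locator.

FF96wx26

Shift to the Maidenhead origin (180°W, 90°S): lon 119.85317, lat 56.98603.
Field: lon ⌊119.85317/20⌋ = 5 → F; lat ⌊56.98603/10⌋ = 5 → F.
Square: lon ⌊19.85317/2⌋ = 9; lat ⌊6.98603/1⌋ = 6.
Subsquare: lon ⌊1.85317/0.0833333⌋ = 22 → w; lat ⌊0.98603/0.0416667⌋ = 23 → x.
Extended square: lon ⌊0.01984/0.00833333⌋ = 2; lat ⌊0.02770/0.00416667⌋ = 6.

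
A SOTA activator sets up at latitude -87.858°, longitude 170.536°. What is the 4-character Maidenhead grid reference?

RA52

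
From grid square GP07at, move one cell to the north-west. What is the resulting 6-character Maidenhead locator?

FP97xu

Longitude subsquare a = 0; −1 → -1, wraps to 23 = x, carry into square.
Longitude square 0; −1 → -1, wraps to 9, carry into field.
Longitude field G = 6; −1 → 5 = F.
Latitude subsquare t = 19; +1 → 20 = u.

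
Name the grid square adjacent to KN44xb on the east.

KN54ab

Longitude subsquare x = 23; +1 → 24, wraps to 0 = a, carry into square.
Longitude square 4; +1 → 5.
The latitude characters are unchanged.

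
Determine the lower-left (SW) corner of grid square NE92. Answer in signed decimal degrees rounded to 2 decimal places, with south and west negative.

-48.00, 98.00

Field N=13, E=4: +13·20° lon, +4·10° lat → SW at lon 80°, lat -50°.
Square 9, 2: +9·2° lon, +2·1° lat → SW at lon 98°, lat -48°.
latitude -48.00, longitude 98.00.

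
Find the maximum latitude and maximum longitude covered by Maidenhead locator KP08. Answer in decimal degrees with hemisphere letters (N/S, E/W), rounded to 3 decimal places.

Field K=10, P=15: +10·20° lon, +15·10° lat → SW at lon 20°, lat 60°.
Square 0, 8: +0·2° lon, +8·1° lat → SW at lon 20°, lat 68°.
Cell spans 2° lon × 1° lat. NE corner is SW corner plus one full cell.
latitude 69.000° N, longitude 22.000° E.

69.000° N, 22.000° E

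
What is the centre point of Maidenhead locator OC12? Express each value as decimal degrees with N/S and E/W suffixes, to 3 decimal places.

67.500° S, 103.000° E

Field O=14, C=2: +14·20° lon, +2·10° lat → SW at lon 100°, lat -70°.
Square 1, 2: +1·2° lon, +2·1° lat → SW at lon 102°, lat -68°.
Cell spans 2° lon × 1° lat. Centre is SW corner plus half of each.
latitude 67.500° S, longitude 103.000° E.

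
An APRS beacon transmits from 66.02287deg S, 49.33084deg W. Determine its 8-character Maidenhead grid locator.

GC53ix04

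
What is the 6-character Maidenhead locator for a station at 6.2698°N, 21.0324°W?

Add 180° to longitude and 90° to latitude: 158.9676, 96.2698.
Field: 158.9676/20 → 7 → H, 96.2698/10 → 9 → J; chars HJ.
Square: 18.9676/2 → 9, 6.2698/1 → 6; chars 96.
Subsquare: 0.9676/0.0833333 → 11 → l, 0.2698/0.0416667 → 6 → g; chars lg.

HJ96lg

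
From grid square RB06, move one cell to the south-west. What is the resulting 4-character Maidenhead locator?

QB95

Longitude square 0; −1 → -1, wraps to 9, carry into field.
Longitude field R = 17; −1 → 16 = Q.
Latitude square 6; −1 → 5.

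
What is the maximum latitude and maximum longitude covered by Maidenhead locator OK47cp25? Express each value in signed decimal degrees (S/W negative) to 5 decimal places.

17.65000, 108.19167

Field O=14, K=10: +14·20° lon, +10·10° lat → SW at lon 100°, lat 10°.
Square 4, 7: +4·2° lon, +7·1° lat → SW at lon 108°, lat 17°.
Subsquare c=2, p=15: +2·0.0833333° lon, +15·0.0416667° lat → SW at lon 108.167°, lat 17.625°.
Extended square 2, 5: +2·0.00833333° lon, +5·0.00416667° lat → SW at lon 108.183°, lat 17.6458°.
Cell spans 0.00833333° lon × 0.00416667° lat. NE corner is SW corner plus one full cell.
latitude 17.65000, longitude 108.19167.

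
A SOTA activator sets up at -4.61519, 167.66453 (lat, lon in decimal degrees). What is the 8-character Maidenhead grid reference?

RI35tj92

Offset from 180°W / 90°S: lon 347.66453°, lat 85.38481°.
Field: lon ⌊347.66453/20⌋ = 17 → R; lat ⌊85.38481/10⌋ = 8 → I.
Square: lon ⌊7.66453/2⌋ = 3; lat ⌊5.38481/1⌋ = 5.
Subsquare: lon ⌊1.66453/0.0833333⌋ = 19 → t; lat ⌊0.38481/0.0416667⌋ = 9 → j.
Extended square: lon ⌊0.08120/0.00833333⌋ = 9; lat ⌊0.00981/0.00416667⌋ = 2.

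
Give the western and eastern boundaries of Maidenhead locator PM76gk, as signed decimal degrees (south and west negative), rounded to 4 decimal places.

Field P=15, M=12: +15·20° lon, +12·10° lat → SW at lon 120°, lat 30°.
Square 7, 6: +7·2° lon, +6·1° lat → SW at lon 134°, lat 36°.
Subsquare g=6, k=10: +6·0.0833333° lon, +10·0.0416667° lat → SW at lon 134.5°, lat 36.4167°.
Cell spans 0.0833333° lon × 0.0416667° lat.
west 134.5000, east 134.5833.

134.5000, 134.5833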